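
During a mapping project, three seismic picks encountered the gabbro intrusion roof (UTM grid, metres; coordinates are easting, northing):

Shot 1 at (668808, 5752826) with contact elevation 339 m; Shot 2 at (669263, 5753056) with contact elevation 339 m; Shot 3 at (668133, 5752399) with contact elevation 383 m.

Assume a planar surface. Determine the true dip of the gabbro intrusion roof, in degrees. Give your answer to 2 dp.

29.88°

Two edge vectors: Shot 1→Shot 2 = (455, 230, 0), Shot 1→Shot 3 = (-675, -427, 44).
Normal n = (Shot 1→Shot 2) × (Shot 1→Shot 3) = (10120, -20020, -39035).
So ∂z/∂easting = −n_x/n_z = 0.25925 and ∂z/∂northing = −n_y/n_z = −0.51287.
Gradient magnitude |∇z| = √(a² + b²) = √(0.06721 + 0.26304) = 0.57468.
True dip = arctan(0.57468) = 29.88°, dipping toward NNW (azimuth ≈ 333°).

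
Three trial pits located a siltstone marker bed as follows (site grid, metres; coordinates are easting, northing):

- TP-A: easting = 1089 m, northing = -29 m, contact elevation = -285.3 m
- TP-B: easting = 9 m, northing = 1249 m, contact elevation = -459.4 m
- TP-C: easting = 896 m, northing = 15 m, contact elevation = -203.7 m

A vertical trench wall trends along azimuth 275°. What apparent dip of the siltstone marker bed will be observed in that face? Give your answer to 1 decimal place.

26.9°

Two edge vectors: TP-A→TP-B = (-1080, 1278, -174.1), TP-A→TP-C = (-193, 44, 81.6).
Normal n = (TP-A→TP-B) × (TP-A→TP-C) = (111945.2, 121729.3, 199134).
So ∂z/∂easting = −n_x/n_z = −0.56216 and ∂z/∂northing = −n_y/n_z = −0.61129.
Unit vector along 275° is (sin 275°, cos 275°) = (-0.9962, 0.0872).
Slope in that direction = a·(-0.9962) + b·(0.0872) = 0.50674.
Apparent dip = arctan|0.50674| = 26.9° (true dip is 39.7°, so apparent ≤ true as expected).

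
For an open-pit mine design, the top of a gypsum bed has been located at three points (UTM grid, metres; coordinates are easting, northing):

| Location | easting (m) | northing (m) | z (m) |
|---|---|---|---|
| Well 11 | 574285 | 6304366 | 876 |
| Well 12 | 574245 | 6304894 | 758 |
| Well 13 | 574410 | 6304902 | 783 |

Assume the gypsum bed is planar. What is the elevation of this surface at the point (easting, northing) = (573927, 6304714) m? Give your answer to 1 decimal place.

Two edge vectors: Well 11→Well 12 = (-40, 528, -118), Well 11→Well 13 = (125, 536, -93).
Normal n = (Well 11→Well 12) × (Well 11→Well 13) = (14144, -18470, -87440).
So ∂z/∂easting = −n_x/n_z = 0.161756633 and ∂z/∂northing = −n_y/n_z = −0.211230558.
Intercept c from Well 11: 876 − 92894.41 + 1331674.75 = 1239656.34.
At (573927, 6304714): z = 92836.5 − 1331748.3 + 1239656.34 = 744.6 m.

744.6 m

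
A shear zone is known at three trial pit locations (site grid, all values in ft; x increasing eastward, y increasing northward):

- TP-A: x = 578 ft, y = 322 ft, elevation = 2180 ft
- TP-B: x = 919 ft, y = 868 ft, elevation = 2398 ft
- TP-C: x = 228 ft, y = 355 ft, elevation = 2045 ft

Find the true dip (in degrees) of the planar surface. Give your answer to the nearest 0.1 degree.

23.1°

Two edge vectors: TP-A→TP-B = (341, 546, 218), TP-A→TP-C = (-350, 33, -135).
Normal n = (TP-A→TP-B) × (TP-A→TP-C) = (-80904, -30265, 202353).
So ∂z/∂x = −n_x/n_z = 0.39982 and ∂z/∂y = −n_y/n_z = 0.14957.
Gradient magnitude |∇z| = √(a² + b²) = √(0.15985 + 0.02237) = 0.42688.
True dip = arctan(0.42688) = 23.1°, dipping toward WSW (azimuth ≈ 249°).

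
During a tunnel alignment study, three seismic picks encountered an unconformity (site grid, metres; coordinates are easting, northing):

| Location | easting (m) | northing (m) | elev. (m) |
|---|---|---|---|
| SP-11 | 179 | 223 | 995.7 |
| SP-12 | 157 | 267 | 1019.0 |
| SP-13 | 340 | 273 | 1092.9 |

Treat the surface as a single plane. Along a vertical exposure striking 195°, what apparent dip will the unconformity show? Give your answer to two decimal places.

Let the plane be z = a·easting + b·northing + c.
SP-12−SP-11: −22a + 44b = 23.3;  SP-13−SP-11: 161a + 50b = 97.2.
Solving gives a = 0.38023, b = 0.71966.
Unit vector along 195° is (sin 195°, cos 195°) = (-0.2588, -0.9659).
Slope in that direction = a·(-0.2588) + b·(-0.9659) = −0.79355.
Apparent dip = arctan|0.79355| = 38.43° (true dip is 39.1°, so apparent ≤ true as expected).

38.43°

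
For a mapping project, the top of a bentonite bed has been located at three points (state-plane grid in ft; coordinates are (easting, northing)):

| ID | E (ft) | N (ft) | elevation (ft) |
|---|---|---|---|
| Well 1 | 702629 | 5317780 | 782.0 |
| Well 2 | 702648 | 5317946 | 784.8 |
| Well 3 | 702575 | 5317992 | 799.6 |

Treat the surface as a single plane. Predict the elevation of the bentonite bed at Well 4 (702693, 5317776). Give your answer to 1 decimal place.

Let the plane be z = a·E + b·N + c.
Well 2−Well 1: 19a + 166b = 2.8;  Well 3−Well 1: −54a + 212b = 17.6.
Solving gives a = −0.179187192, b = 0.037376847.
Then c = 782 − a·702629 − b·5317780 = −72077.73.
At (702693, 5317776): z = −125913.6 + 198761.7 − 72077.73 = 770.4 ft.

770.4 ft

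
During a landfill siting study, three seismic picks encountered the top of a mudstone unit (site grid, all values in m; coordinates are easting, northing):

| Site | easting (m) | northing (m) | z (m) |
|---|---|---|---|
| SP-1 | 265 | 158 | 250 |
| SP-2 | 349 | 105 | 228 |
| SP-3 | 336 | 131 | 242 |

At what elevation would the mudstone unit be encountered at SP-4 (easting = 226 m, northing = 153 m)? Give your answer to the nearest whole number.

Let the plane be z = a·easting + b·northing + c.
SP-2−SP-1: 84a − 53b = −22;  SP-3−SP-1: 71a − 27b = −8.
Solving gives a = 0.11371, b = 0.59532.
Then c = 250 − a·265 − b·158 = 125.81.
At (226, 153): z = 25.7 + 91.1 + 125.81 = 242.6 m.

243 m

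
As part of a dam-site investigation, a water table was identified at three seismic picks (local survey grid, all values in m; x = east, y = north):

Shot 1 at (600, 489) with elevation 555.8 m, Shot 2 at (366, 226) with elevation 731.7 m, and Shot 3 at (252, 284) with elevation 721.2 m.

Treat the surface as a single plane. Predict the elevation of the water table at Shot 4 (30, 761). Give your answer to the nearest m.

Two edge vectors: Shot 1→Shot 2 = (-234, -263, 175.9), Shot 1→Shot 3 = (-348, -205, 165.4).
Normal n = (Shot 1→Shot 2) × (Shot 1→Shot 3) = (-7440.7, -22509.6, -43554).
So ∂z/∂x = −n_x/n_z = −0.17084 and ∂z/∂y = −n_y/n_z = −0.51682.
Intercept c from Shot 1: 555.8 + 102.50 + 252.73 = 911.03.
At (30, 761): z = −5.1 − 393.3 + 911.03 = 512.6 m.

513 m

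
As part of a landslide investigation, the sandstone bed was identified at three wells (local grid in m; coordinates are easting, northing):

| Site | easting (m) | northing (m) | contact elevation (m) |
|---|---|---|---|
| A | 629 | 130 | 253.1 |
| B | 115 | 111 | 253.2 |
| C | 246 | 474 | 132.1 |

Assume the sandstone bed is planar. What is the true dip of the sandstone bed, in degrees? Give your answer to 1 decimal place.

18.7°

Two edge vectors: A→B = (-514, -19, 0.1), A→C = (-383, 344, -121).
Normal n = (A→B) × (A→C) = (2264.6, -62232.3, -184093).
So ∂z/∂easting = −n_x/n_z = 0.01230 and ∂z/∂northing = −n_y/n_z = −0.33805.
Gradient magnitude |∇z| = √(a² + b²) = √(0.00015 + 0.11428) = 0.33827.
True dip = arctan(0.33827) = 18.7°, dipping toward N (azimuth ≈ 358°).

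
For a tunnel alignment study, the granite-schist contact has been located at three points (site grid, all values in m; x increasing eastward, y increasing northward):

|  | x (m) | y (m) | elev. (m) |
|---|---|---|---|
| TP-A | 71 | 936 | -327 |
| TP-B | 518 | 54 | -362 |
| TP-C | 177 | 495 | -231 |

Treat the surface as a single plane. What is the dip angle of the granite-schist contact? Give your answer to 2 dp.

Two edge vectors: TP-A→TP-B = (447, -882, -35), TP-A→TP-C = (106, -441, 96).
Normal n = (TP-A→TP-B) × (TP-A→TP-C) = (-100107, -46622, -103635).
So ∂z/∂x = −n_x/n_z = −0.96596 and ∂z/∂y = −n_y/n_z = −0.44987.
Gradient magnitude |∇z| = √(a² + b²) = √(0.93307 + 0.20238) = 1.06558.
True dip = arctan(1.06558) = 46.82°, dipping toward ENE (azimuth ≈ 065°).

46.82°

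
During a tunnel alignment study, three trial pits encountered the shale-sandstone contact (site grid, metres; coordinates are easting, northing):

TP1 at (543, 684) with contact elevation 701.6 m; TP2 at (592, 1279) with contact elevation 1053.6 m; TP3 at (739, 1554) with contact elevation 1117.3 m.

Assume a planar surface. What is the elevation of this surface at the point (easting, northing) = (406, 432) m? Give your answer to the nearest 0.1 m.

645.1 m

Let the plane be z = a·easting + b·northing + c.
TP2−TP1: 49a + 595b = 352;  TP3−TP1: 196a + 870b = 415.7.
Solving gives a = −0.796033, b = 0.657152.
Then c = 701.6 − a·543 − b·684 = 684.35.
At (406, 432): z = −323.2 + 283.9 + 684.35 = 645.1 m.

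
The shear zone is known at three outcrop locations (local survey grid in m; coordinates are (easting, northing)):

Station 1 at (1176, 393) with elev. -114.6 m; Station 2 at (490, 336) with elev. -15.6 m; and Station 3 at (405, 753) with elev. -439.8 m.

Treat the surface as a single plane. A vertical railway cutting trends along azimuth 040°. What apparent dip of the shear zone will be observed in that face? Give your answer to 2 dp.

Let the plane be z = a·E + b·N + c.
Station 2−Station 1: −686a − 57b = 99;  Station 3−Station 1: −771a + 360b = −325.2.
Solving gives a = −0.05879, b = −1.02925.
Unit vector along 040° is (sin 40°, cos 40°) = (0.6428, 0.7660).
Slope in that direction = a·(0.6428) + b·(0.7660) = −0.82624.
Apparent dip = arctan|0.82624| = 39.57° (true dip is 45.9°, so apparent ≤ true as expected).

39.57°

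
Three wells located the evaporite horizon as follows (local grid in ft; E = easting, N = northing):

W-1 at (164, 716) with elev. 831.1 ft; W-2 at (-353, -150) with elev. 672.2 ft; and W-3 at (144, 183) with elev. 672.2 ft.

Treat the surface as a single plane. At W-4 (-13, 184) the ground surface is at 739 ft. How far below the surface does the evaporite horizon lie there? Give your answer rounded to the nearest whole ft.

Let the plane be z = a·E + b·N + c.
W-2−W-1: −517a − 866b = −158.9;  W-3−W-1: −20a − 533b = −158.9.
Solving gives a = −0.20490, b = 0.30581.
Then c = 831.1 − a·164 − b·716 = 645.74.
At (-13, 184): z_contact = 2.7 + 56.3 + 645.74 = 704.7 ft.
Depth below ground = 739 − 704.7 = 34 ft.

34 ft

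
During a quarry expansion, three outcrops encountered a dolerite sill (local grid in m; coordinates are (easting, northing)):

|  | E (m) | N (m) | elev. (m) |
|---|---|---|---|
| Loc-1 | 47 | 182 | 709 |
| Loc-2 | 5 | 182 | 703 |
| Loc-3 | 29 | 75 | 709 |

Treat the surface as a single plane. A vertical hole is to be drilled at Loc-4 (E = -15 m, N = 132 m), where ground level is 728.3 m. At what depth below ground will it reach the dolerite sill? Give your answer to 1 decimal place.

Let the plane be z = a·E + b·N + c.
Loc-2−Loc-1: −42a + 0b = −6;  Loc-3−Loc-1: −18a − 107b = 0.
Solving gives a = 0.14286, b = −0.02403.
Then c = 709 − a·47 − b·182 = 706.66.
At (-15, 132): z_contact = −2.14 − 3.17 + 706.66 = 701.34 m.
Depth below ground = 728.3 − 701.34 = 27.0 m.

27.0 m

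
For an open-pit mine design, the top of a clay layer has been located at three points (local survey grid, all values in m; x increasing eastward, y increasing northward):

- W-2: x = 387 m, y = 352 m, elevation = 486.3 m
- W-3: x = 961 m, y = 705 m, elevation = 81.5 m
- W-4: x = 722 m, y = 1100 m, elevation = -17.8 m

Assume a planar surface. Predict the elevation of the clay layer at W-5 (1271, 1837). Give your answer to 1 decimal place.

Two edge vectors: W-2→W-3 = (574, 353, -404.8), W-2→W-4 = (335, 748, -504.1).
Normal n = (W-2→W-3) × (W-2→W-4) = (124843.1, 153745.4, 311097).
So ∂z/∂x = −n_x/n_z = −0.401300 and ∂z/∂y = −n_y/n_z = −0.494204.
Intercept c from W-2: 486.3 + 155.30 + 173.96 = 815.56.
At (1271, 1837): z = −510.1 − 907.9 + 815.56 = -602.3 m.

-602.3 m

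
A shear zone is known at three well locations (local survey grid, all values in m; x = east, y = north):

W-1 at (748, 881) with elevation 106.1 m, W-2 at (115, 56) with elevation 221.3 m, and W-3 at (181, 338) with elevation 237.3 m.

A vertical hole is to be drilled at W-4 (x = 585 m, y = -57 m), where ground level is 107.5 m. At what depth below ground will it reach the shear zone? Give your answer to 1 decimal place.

75.4 m

Two edge vectors: W-1→W-2 = (-633, -825, 115.2), W-1→W-3 = (-567, -543, 131.2).
Normal n = (W-1→W-2) × (W-1→W-3) = (-45686.4, 17731.2, -124056).
So ∂z/∂x = −n_x/n_z = −0.36827 and ∂z/∂y = −n_y/n_z = 0.14293.
Intercept c from W-1: 106.1 + 275.47 − 125.92 = 255.65.
At (585, -57): z_contact = −215.44 − 8.15 + 255.65 = 32.06 m.
Depth below ground = 107.5 − 32.06 = 75.4 m.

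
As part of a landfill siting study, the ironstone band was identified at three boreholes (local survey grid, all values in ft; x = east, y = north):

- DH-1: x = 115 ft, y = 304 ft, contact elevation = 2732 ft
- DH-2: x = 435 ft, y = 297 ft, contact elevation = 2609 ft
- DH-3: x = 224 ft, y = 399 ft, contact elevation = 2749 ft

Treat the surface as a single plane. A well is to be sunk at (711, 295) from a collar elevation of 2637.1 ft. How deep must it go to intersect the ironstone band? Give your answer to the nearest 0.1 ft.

Two edge vectors: DH-1→DH-2 = (320, -7, -123), DH-1→DH-3 = (109, 95, 17).
Normal n = (DH-1→DH-2) × (DH-1→DH-3) = (11566, -18847, 31163).
So ∂z/∂x = −n_x/n_z = −0.37115 and ∂z/∂y = −n_y/n_z = 0.60479.
Intercept c from DH-1: 2732 + 42.68 − 183.86 = 2590.83.
At (711, 295): z_contact = −263.88 + 178.41 + 2590.83 = 2505.35 ft.
Depth below ground = 2637.1 − 2505.35 = 131.7 ft.

131.7 ft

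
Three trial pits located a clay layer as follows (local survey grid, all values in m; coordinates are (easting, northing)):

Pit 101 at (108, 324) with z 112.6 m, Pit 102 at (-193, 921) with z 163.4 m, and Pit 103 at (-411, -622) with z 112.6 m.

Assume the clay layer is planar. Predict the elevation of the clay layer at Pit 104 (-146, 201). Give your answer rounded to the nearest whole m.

128 m

Two edge vectors: Pit 101→Pit 102 = (-301, 597, 50.8), Pit 101→Pit 103 = (-519, -946, 0).
Normal n = (Pit 101→Pit 102) × (Pit 101→Pit 103) = (48056.8, -26365.2, 594589).
So ∂z/∂E = −n_x/n_z = −0.08082 and ∂z/∂N = −n_y/n_z = 0.04434.
Intercept c from Pit 101: 112.6 + 8.73 − 14.37 = 106.96.
At (-146, 201): z = 11.8 + 8.9 + 106.96 = 127.7 m.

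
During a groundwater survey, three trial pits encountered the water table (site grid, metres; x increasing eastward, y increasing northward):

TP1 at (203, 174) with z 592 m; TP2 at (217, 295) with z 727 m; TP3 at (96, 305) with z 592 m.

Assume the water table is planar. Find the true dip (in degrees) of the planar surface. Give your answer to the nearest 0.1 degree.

Let the plane be z = a·x + b·y + c.
TP2−TP1: 14a + 121b = 135;  TP3−TP1: −107a + 131b = 0.
Solving gives a = 1.19647, b = 0.97727.
Gradient magnitude |∇z| = √(a² + b²) = √(1.43154 + 0.95505) = 1.54486.
True dip = arctan(1.54486) = 57.1°, dipping toward SW (azimuth ≈ 231°).

57.1°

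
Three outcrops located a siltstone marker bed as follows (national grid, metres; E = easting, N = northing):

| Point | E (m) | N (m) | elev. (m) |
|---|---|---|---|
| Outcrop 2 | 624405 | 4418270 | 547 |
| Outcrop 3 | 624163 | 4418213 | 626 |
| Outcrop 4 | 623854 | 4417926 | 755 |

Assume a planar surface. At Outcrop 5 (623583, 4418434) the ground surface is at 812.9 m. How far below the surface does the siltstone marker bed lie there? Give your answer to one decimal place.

Let the plane be z = a·E + b·N + c.
Outcrop 3−Outcrop 2: −242a − 57b = 79;  Outcrop 4−Outcrop 2: −551a − 344b = 208.
Solving gives a = −0.295518991, b = −0.131305337.
Then c = 547 − a·624405 − b·4418270 = 765212.97.
At (623583, 4418434): z_contact = −184280.62 − 580163.97 + 765212.97 = 768.38 m.
Depth below ground = 812.9 − 768.38 = 44.5 m.

44.5 m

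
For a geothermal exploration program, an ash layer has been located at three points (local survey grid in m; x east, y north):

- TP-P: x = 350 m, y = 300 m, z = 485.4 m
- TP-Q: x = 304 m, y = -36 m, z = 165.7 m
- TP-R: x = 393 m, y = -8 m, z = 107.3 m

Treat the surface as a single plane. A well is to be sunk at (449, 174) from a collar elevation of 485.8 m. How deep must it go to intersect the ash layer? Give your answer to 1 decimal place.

Two edge vectors: TP-P→TP-Q = (-46, -336, -319.7), TP-P→TP-R = (43, -308, -378.1).
Normal n = (TP-P→TP-Q) × (TP-P→TP-R) = (28574, -31139.7, 28616).
So ∂z/∂x = −n_x/n_z = −0.99853 and ∂z/∂y = −n_y/n_z = 1.08819.
Intercept c from TP-P: 485.4 + 349.49 − 326.46 = 508.43.
At (449, 174): z_contact = −448.34 + 189.35 + 508.43 = 249.43 m.
Depth below ground = 485.8 − 249.43 = 236.4 m.

236.4 m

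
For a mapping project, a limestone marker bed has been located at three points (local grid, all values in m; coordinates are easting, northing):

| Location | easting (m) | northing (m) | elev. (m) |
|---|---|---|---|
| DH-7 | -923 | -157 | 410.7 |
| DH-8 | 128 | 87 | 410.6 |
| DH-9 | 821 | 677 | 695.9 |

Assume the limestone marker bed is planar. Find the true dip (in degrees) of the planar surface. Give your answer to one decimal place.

Let the plane be z = a·easting + b·northing + c.
DH-8−DH-7: 1051a + 244b = −0.1;  DH-9−DH-7: 1744a + 834b = 285.2.
Solving gives a = −0.15448, b = 0.66501.
Gradient magnitude |∇z| = √(a² + b²) = √(0.02387 + 0.44224) = 0.68272.
True dip = arctan(0.68272) = 34.3°, dipping toward SSE (azimuth ≈ 167°).

34.3°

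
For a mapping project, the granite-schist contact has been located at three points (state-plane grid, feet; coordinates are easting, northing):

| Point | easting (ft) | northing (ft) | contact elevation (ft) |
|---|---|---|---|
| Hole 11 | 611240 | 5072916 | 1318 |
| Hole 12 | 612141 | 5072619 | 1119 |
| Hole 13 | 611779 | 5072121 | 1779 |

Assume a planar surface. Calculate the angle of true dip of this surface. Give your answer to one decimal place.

47.2°

Let the plane be z = a·easting + b·northing + c.
Hole 12−Hole 11: 901a − 297b = −199;  Hole 13−Hole 11: 539a − 795b = 461.
Solving gives a = −0.53059, b = −0.93961.
Gradient magnitude |∇z| = √(a² + b²) = √(0.28153 + 0.88287) = 1.07907.
True dip = arctan(1.07907) = 47.2°, dipping toward NNE (azimuth ≈ 029°).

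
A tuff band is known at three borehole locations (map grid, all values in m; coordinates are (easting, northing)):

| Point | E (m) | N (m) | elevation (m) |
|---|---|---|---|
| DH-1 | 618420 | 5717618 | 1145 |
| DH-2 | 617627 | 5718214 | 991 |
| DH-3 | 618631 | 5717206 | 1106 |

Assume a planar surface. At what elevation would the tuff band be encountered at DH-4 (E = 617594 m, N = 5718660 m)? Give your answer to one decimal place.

1117.5 m

Let the plane be z = a·E + b·N + c.
DH-2−DH-1: −793a + 596b = −154;  DH-3−DH-1: 211a − 412b = −39.
Solving gives a = 0.431389331, b = 0.315590167.
Then c = 1145 − a·618420 − b·5717618 = −2070058.81.
At (617594, 5718660): z = 266423.5 + 1804752.9 − 2070058.81 = 1117.5 m.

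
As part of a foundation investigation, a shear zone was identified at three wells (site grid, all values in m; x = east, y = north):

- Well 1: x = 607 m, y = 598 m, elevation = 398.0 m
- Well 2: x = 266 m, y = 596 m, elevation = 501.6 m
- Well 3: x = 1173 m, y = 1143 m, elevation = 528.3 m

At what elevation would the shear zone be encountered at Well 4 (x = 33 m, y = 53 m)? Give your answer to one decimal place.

270.2 m

Two edge vectors: Well 1→Well 2 = (-341, -2, 103.6), Well 1→Well 3 = (566, 545, 130.3).
Normal n = (Well 1→Well 2) × (Well 1→Well 3) = (-56722.6, 103069.9, -184713).
So ∂z/∂x = −n_x/n_z = −0.307085 and ∂z/∂y = −n_y/n_z = 0.558000.
Intercept c from Well 1: 398 + 186.40 − 333.68 = 250.72.
At (33, 53): z = −10.1 + 29.6 + 250.72 = 270.2 m.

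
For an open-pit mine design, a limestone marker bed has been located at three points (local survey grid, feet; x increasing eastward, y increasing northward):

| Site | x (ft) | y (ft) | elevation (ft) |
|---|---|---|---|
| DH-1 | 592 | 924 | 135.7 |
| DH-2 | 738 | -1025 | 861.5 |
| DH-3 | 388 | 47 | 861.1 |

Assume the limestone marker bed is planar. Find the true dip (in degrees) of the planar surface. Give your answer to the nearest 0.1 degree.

57.3°

Two edge vectors: DH-1→DH-2 = (146, -1949, 725.8), DH-1→DH-3 = (-204, -877, 725.4).
Normal n = (DH-1→DH-2) × (DH-1→DH-3) = (-777278, -253971.6, -525638).
So ∂z/∂x = −n_x/n_z = −1.47873 and ∂z/∂y = −n_y/n_z = −0.48317.
Gradient magnitude |∇z| = √(a² + b²) = √(2.18665 + 0.23345) = 1.55567.
True dip = arctan(1.55567) = 57.3°, dipping toward ENE (azimuth ≈ 072°).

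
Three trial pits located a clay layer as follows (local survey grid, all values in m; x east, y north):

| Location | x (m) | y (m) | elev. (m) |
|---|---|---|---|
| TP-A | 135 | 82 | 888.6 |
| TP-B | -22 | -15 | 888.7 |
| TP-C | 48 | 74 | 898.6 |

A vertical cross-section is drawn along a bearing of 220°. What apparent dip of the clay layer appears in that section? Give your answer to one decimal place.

Let the plane be z = a·x + b·y + c.
TP-B−TP-A: −157a − 97b = 0.1;  TP-C−TP-A: −87a − 8b = 10.
Solving gives a = −0.13493, b = 0.21736.
Unit vector along 220° is (sin 220°, cos 220°) = (-0.6428, -0.7660).
Slope in that direction = a·(-0.6428) + b·(-0.7660) = −0.07978.
Apparent dip = arctan|0.07978| = 4.6° (true dip is 14.4°, so apparent ≤ true as expected).

4.6°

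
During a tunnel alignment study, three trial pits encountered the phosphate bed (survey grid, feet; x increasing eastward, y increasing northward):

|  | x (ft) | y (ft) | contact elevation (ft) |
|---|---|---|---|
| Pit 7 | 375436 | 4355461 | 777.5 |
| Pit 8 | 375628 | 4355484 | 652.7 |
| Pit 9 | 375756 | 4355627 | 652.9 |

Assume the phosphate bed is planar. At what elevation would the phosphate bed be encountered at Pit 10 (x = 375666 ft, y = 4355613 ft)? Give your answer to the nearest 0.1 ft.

709.3 ft

Let the plane be z = a·x + b·y + c.
Pit 8−Pit 7: 192a + 23b = −124.8;  Pit 9−Pit 7: 320a + 166b = −124.6.
Solving gives a = −0.728255548, b = 0.653263708.
Then c = 777.5 − a·375436 − b·4355461 = −2571073.75.
At (375666, 4355613): z = −273580.8 + 2845363.9 − 2571073.75 = 709.3 ft.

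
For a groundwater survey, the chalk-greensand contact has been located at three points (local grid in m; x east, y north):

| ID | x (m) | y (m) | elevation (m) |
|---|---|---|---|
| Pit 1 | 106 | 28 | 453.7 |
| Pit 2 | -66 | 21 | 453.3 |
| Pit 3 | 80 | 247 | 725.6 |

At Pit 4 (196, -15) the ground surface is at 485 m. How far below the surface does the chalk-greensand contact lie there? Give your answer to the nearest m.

Two edge vectors: Pit 1→Pit 2 = (-172, -7, -0.4), Pit 1→Pit 3 = (-26, 219, 271.9).
Normal n = (Pit 1→Pit 2) × (Pit 1→Pit 3) = (-1815.7, 46777.2, -37850).
So ∂z/∂x = −n_x/n_z = −0.04797 and ∂z/∂y = −n_y/n_z = 1.23586.
Intercept c from Pit 1: 453.7 + 5.08 − 34.60 = 424.18.
At (196, -15): z_contact = −9.4 − 18.5 + 424.18 = 396.2 m.
Depth below ground = 485 − 396.2 = 89 m.

89 m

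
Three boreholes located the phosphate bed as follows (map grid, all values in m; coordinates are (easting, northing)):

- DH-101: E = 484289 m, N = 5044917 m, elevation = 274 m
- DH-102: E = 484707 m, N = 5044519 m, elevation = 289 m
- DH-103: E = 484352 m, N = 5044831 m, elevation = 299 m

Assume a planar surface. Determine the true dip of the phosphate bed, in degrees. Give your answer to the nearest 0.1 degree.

Let the plane be z = a·E + b·N + c.
DH-102−DH-101: 418a − 398b = 15;  DH-103−DH-101: 63a − 86b = 25.
Solving gives a = −0.79640, b = −0.87410.
Gradient magnitude |∇z| = √(a² + b²) = √(0.63425 + 0.76406) = 1.18250.
True dip = arctan(1.18250) = 49.8°, dipping toward NE (azimuth ≈ 042°).

49.8°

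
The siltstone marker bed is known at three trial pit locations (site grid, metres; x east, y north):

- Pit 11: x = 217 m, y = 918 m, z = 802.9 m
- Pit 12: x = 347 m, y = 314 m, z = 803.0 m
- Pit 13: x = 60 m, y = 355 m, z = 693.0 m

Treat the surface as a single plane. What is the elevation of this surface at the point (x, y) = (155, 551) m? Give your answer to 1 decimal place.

Two edge vectors: Pit 11→Pit 12 = (130, -604, 0.1), Pit 11→Pit 13 = (-157, -563, -109.9).
Normal n = (Pit 11→Pit 12) × (Pit 11→Pit 13) = (66435.9, 14271.3, -168018).
So ∂z/∂x = −n_x/n_z = 0.39541 and ∂z/∂y = −n_y/n_z = 0.08494.
Intercept c from Pit 11: 802.9 − 85.80 − 77.97 = 639.12.
At (155, 551): z = 61.3 + 46.8 + 639.12 = 747.2 m.

747.2 m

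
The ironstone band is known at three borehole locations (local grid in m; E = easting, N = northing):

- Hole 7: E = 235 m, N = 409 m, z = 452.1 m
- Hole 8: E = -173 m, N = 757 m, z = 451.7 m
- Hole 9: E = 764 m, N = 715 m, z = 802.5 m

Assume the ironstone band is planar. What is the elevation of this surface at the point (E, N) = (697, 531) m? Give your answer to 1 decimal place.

691.0 m

Let the plane be z = a·E + b·N + c.
Hole 8−Hole 7: −408a + 348b = −0.4;  Hole 9−Hole 7: 529a + 306b = 350.4.
Solving gives a = 0.39510, b = 0.46207.
Then c = 452.1 − a·235 − b·409 = 170.27.
At (697, 531): z = 275.4 + 245.4 + 170.27 = 691.0 m.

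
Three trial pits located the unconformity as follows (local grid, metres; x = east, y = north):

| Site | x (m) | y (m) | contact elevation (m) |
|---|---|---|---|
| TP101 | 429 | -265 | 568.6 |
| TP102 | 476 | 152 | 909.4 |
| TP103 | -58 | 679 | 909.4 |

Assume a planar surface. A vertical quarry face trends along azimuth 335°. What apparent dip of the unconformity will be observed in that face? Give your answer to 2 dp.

Two edge vectors: TP101→TP102 = (47, 417, 340.8), TP101→TP103 = (-487, 944, 340.8).
Normal n = (TP101→TP102) × (TP101→TP103) = (-179601.6, -181987.2, 247447).
So ∂z/∂x = −n_x/n_z = 0.72582 and ∂z/∂y = −n_y/n_z = 0.73546.
Unit vector along 335° is (sin 335°, cos 335°) = (-0.4226, 0.9063).
Slope in that direction = a·(-0.4226) + b·(0.9063) = 0.35981.
Apparent dip = arctan|0.35981| = 19.79° (true dip is 45.9°, so apparent ≤ true as expected).

19.79°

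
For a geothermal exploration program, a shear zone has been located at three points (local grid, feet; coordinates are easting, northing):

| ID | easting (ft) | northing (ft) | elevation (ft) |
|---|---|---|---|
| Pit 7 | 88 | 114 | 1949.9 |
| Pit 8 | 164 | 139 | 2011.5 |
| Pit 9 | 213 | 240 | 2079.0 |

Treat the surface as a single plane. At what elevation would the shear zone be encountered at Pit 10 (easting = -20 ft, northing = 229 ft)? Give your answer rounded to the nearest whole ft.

Let the plane be z = a·easting + b·northing + c.
Pit 8−Pit 7: 76a + 25b = 61.6;  Pit 9−Pit 7: 125a + 126b = 129.1.
Solving gives a = 0.70285, b = 0.32733.
Then c = 1949.9 − a·88 − b·114 = 1850.73.
At (-20, 229): z = −14.1 + 75.0 + 1850.73 = 1911.6 ft.

1912 ft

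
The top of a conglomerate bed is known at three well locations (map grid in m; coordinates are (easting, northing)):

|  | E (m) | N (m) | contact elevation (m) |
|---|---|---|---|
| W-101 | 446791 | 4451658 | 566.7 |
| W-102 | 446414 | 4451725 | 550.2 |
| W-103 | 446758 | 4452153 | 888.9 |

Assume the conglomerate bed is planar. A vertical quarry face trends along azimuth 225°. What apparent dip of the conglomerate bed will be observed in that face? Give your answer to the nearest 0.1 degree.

Two edge vectors: W-101→W-102 = (-377, 67, -16.5), W-101→W-103 = (-33, 495, 322.2).
Normal n = (W-101→W-102) × (W-101→W-103) = (29754.9, 122013.9, -184404).
So ∂z/∂E = −n_x/n_z = 0.16136 and ∂z/∂N = −n_y/n_z = 0.66167.
Unit vector along 225° is (sin 225°, cos 225°) = (-0.7071, -0.7071).
Slope in that direction = a·(-0.7071) + b·(-0.7071) = −0.58197.
Apparent dip = arctan|0.58197| = 30.2° (true dip is 34.3°, so apparent ≤ true as expected).

30.2°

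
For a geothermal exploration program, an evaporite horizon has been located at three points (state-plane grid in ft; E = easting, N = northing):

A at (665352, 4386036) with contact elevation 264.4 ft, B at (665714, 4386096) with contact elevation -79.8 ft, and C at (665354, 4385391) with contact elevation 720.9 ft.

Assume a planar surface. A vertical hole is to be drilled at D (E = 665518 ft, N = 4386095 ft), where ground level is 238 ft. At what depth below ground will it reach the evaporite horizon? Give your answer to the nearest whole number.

154 ft

Let the plane be z = a·E + b·N + c.
B−A: 362a + 60b = −344.2;  C−A: 2a − 645b = 456.5.
Solving gives a = −0.83309362, b = −0.71033517.
Then c = 264.4 − a·665352 − b·4386036 = 3670120.55.
At (665518, 4386095): z_contact = −554438.8 − 3115597.6 + 3670120.55 = 84.2 ft.
Depth below ground = 238 − 84.2 = 154 ft.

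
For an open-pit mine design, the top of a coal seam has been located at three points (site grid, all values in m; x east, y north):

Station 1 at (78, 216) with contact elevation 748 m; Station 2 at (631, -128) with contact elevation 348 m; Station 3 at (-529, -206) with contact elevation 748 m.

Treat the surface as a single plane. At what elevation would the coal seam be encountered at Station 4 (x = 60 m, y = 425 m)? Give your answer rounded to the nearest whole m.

870 m

Let the plane be z = a·x + b·y + c.
Station 2−Station 1: 553a − 344b = −400;  Station 3−Station 1: −607a − 422b = 0.
Solving gives a = −0.38175, b = 0.54911.
Then c = 748 − a·78 − b·216 = 659.17.
At (60, 425): z = −22.9 + 233.4 + 659.17 = 869.6 m.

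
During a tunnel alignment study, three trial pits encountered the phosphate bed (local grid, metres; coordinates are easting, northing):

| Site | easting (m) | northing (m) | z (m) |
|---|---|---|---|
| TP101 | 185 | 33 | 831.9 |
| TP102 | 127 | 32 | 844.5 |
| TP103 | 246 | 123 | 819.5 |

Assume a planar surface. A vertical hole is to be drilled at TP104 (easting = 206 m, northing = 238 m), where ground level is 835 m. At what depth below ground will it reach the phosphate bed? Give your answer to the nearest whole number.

Let the plane be z = a·easting + b·northing + c.
TP102−TP101: −58a − 1b = 12.6;  TP103−TP101: 61a + 90b = −12.4.
Solving gives a = −0.21741, b = 0.00958.
Then c = 831.9 − a·185 − b·33 = 871.80.
At (206, 238): z_contact = −44.8 + 2.3 + 871.80 = 829.3 m.
Depth below ground = 835 − 829.3 = 6 m.

6 m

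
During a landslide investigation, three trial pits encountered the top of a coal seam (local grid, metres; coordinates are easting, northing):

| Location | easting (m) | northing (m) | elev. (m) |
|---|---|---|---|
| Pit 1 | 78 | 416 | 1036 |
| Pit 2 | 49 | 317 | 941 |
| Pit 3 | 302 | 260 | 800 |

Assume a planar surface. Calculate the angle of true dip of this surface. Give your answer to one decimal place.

Two edge vectors: Pit 1→Pit 2 = (-29, -99, -95), Pit 1→Pit 3 = (224, -156, -236).
Normal n = (Pit 1→Pit 2) × (Pit 1→Pit 3) = (8544, -28124, 26700).
So ∂z/∂easting = −n_x/n_z = −0.32000 and ∂z/∂northing = −n_y/n_z = 1.05333.
Gradient magnitude |∇z| = √(a² + b²) = √(0.10240 + 1.10951) = 1.10087.
True dip = arctan(1.10087) = 47.7°, dipping toward SSE (azimuth ≈ 163°).

47.7°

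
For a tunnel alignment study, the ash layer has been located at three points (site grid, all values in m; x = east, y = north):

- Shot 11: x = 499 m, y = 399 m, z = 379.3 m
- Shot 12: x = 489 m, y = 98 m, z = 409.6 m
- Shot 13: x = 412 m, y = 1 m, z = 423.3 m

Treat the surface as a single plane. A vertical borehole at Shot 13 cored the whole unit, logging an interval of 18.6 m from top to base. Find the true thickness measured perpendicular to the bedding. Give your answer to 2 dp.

Two edge vectors: Shot 11→Shot 12 = (-10, -301, 30.3), Shot 11→Shot 13 = (-87, -398, 44).
Normal n = (Shot 11→Shot 12) × (Shot 11→Shot 13) = (-1184.6, -2196.1, -22207).
So ∂z/∂x = −n_x/n_z = −0.05334 and ∂z/∂y = −n_y/n_z = −0.09889.
|∇z| = √(a²+b²) = 0.11236, so dip δ = arctan(0.11236) = 6.41°.
True thickness = vertical thickness × cos δ = 18.6 × cos 6.41° = 18.48 m.

18.48 m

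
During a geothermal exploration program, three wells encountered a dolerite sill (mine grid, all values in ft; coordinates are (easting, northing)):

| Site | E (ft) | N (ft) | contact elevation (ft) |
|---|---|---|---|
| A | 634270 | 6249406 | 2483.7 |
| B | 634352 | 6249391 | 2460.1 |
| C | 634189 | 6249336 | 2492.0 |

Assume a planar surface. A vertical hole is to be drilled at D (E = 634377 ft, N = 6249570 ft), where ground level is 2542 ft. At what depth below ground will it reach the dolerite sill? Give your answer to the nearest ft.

57 ft

Let the plane be z = a·E + b·N + c.
B−A: 82a − 15b = −23.6;  C−A: −81a − 70b = 8.3.
Solving gives a = −0.25542775, b = 0.17699497.
Then c = 2483.7 − a·634270 − b·6249406 = −941619.55.
At (634377, 6249570): z_contact = −162037.5 + 1106142.4 − 941619.55 = 2485.4 ft.
Depth below ground = 2542 − 2485.4 = 57 ft.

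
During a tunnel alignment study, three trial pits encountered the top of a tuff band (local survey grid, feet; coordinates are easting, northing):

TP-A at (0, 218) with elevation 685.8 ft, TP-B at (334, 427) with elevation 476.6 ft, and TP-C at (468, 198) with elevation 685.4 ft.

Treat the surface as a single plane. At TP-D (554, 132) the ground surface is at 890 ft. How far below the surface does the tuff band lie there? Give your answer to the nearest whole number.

146 ft

Two edge vectors: TP-A→TP-B = (334, 209, -209.2), TP-A→TP-C = (468, -20, -0.4).
Normal n = (TP-A→TP-B) × (TP-A→TP-C) = (-4267.6, -97772, -104492).
So ∂z/∂easting = −n_x/n_z = −0.04084 and ∂z/∂northing = −n_y/n_z = −0.93569.
Intercept c from TP-A: 685.8 + 0.00 + 203.98 = 889.78.
At (554, 132): z_contact = −22.6 − 123.5 + 889.78 = 743.6 ft.
Depth below ground = 890 − 743.6 = 146 ft.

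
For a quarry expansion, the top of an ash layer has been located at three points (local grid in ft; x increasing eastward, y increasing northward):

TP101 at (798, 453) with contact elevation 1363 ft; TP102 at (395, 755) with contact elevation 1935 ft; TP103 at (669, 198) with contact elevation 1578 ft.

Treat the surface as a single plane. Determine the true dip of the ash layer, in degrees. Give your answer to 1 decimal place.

56.1°

Two edge vectors: TP101→TP102 = (-403, 302, 572), TP101→TP103 = (-129, -255, 215).
Normal n = (TP101→TP102) × (TP101→TP103) = (210790, 12857, 141723).
So ∂z/∂x = −n_x/n_z = −1.48734 and ∂z/∂y = −n_y/n_z = −0.09072.
Gradient magnitude |∇z| = √(a² + b²) = √(2.21217 + 0.00823) = 1.49010.
True dip = arctan(1.49010) = 56.1°, dipping toward E (azimuth ≈ 087°).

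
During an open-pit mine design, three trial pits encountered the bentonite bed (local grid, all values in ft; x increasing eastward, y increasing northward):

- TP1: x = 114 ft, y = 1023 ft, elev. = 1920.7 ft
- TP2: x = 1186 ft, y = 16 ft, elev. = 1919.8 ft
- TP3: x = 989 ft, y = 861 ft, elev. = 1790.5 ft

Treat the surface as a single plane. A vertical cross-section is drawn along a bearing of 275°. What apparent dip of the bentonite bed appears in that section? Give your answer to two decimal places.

Let the plane be z = a·x + b·y + c.
TP2−TP1: 1072a − 1007b = −0.9;  TP3−TP1: 875a − 162b = −130.2.
Solving gives a = −0.18512, b = −0.19618.
Unit vector along 275° is (sin 275°, cos 275°) = (-0.9962, 0.0872).
Slope in that direction = a·(-0.9962) + b·(0.0872) = 0.16732.
Apparent dip = arctan|0.16732| = 9.50° (true dip is 15.1°, so apparent ≤ true as expected).

9.50°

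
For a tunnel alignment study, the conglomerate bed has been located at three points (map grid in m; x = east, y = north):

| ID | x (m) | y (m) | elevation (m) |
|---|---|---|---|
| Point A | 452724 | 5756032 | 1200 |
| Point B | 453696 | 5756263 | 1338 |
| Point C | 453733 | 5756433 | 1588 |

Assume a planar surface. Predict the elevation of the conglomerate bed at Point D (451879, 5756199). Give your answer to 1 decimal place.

1638.5 m

Let the plane be z = a·x + b·y + c.
Point B−Point A: 972a + 231b = 138;  Point C−Point A: 1009a + 401b = 388.
Solving gives a = −0.218835557, b = 1.518217151.
Then c = 1200 − a·452724 − b·5756032 = −8638634.39.
At (451879, 5756199): z = −98887.2 + 8739160.0 − 8638634.39 = 1638.5 m.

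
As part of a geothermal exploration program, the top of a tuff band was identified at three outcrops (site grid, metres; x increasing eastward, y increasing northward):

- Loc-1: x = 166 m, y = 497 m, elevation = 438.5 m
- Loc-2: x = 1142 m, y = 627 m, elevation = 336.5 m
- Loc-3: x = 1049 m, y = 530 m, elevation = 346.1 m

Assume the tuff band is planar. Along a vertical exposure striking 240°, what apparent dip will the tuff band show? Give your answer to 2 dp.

5.14°

Two edge vectors: Loc-1→Loc-2 = (976, 130, -102), Loc-1→Loc-3 = (883, 33, -92.4).
Normal n = (Loc-1→Loc-2) × (Loc-1→Loc-3) = (-8646, 116.4, -82582).
So ∂z/∂x = −n_x/n_z = −0.10470 and ∂z/∂y = −n_y/n_z = 0.00141.
Unit vector along 240° is (sin 240°, cos 240°) = (-0.8660, -0.5000).
Slope in that direction = a·(-0.8660) + b·(-0.5000) = 0.08996.
Apparent dip = arctan|0.08996| = 5.14° (true dip is 6.0°, so apparent ≤ true as expected).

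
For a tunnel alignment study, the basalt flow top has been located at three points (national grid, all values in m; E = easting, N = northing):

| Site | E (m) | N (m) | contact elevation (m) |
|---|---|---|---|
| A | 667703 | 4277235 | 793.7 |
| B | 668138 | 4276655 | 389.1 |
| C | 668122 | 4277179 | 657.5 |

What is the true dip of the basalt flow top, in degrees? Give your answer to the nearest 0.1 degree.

Let the plane be z = a·E + b·N + c.
B−A: 435a − 580b = −404.6;  C−A: 419a − 56b = −136.2.
Solving gives a = −0.25765, b = 0.50435.
Gradient magnitude |∇z| = √(a² + b²) = √(0.06639 + 0.25437) = 0.56635.
True dip = arctan(0.56635) = 29.5°, dipping toward SSE (azimuth ≈ 153°).

29.5°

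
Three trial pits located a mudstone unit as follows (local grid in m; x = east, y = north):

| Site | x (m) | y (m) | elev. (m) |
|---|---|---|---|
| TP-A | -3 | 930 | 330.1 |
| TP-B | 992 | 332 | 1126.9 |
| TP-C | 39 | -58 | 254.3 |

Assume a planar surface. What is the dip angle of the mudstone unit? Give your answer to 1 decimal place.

41.2°

Two edge vectors: TP-A→TP-B = (995, -598, 796.8), TP-A→TP-C = (42, -988, -75.8).
Normal n = (TP-A→TP-B) × (TP-A→TP-C) = (832566.8, 108886.6, -957944).
So ∂z/∂x = −n_x/n_z = 0.86912 and ∂z/∂y = −n_y/n_z = 0.11367.
Gradient magnitude |∇z| = √(a² + b²) = √(0.75537 + 0.01292) = 0.87652.
True dip = arctan(0.87652) = 41.2°, dipping toward W (azimuth ≈ 263°).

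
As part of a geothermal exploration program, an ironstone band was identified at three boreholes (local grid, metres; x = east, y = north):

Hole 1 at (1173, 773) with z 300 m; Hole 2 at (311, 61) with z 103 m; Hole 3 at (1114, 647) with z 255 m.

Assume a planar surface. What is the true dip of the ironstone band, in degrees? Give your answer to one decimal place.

22.9°

Two edge vectors: Hole 1→Hole 2 = (-862, -712, -197), Hole 1→Hole 3 = (-59, -126, -45).
Normal n = (Hole 1→Hole 2) × (Hole 1→Hole 3) = (7218, -27167, 66604).
So ∂z/∂x = −n_x/n_z = −0.10837 and ∂z/∂y = −n_y/n_z = 0.40789.
Gradient magnitude |∇z| = √(a² + b²) = √(0.01174 + 0.16637) = 0.42204.
True dip = arctan(0.42204) = 22.9°, dipping toward SSE (azimuth ≈ 165°).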